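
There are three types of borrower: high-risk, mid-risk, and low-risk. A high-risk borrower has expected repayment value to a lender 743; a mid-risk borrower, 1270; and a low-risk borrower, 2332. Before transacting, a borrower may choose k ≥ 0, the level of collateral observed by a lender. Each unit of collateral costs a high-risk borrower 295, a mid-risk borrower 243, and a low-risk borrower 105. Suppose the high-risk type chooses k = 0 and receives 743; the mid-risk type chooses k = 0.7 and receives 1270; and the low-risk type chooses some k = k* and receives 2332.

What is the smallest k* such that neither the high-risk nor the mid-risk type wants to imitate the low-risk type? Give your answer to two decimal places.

5.39

Mid-risk type (on-path payoff 1270 − 243×0.7 = 1099.9) won't mimic when 1099.9 ≥ 2332 − 243·k*, i.e. k* ≥ 5.07.
High-risk type (on-path payoff 743) won't mimic when 743 ≥ 2332 − 295·k*, i.e. k* ≥ 5.39.
Both must hold, so k* = max(5.39, 5.07) = 5.39. The high-risk type's constraint binds.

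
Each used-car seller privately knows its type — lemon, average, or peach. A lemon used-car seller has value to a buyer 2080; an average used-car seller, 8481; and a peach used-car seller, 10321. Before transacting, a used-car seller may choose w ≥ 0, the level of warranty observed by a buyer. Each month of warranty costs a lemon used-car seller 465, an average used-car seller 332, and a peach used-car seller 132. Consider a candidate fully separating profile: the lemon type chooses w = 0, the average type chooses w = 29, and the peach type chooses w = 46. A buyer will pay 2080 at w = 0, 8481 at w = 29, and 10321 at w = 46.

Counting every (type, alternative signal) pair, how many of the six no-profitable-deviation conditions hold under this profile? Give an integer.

4

Lemon (own payoff 2080): to w=29 gives 8481 − 465×29 = -5004 → no gain ✓; to w=46 gives 10321 − 465×46 = -11069 → no gain ✓.
Peach (own payoff 10321 − 132×46 = 4249): to w=0 gives 2080 → no gain ✓; to w=29 gives 8481 − 132×29 = 4653 → profitable ✗.
Average (own payoff 8481 − 332×29 = -1147): to w=0 gives 2080 → profitable ✗; to w=46 gives 10321 − 332×46 = -4951 → no gain ✓.
4 of the 6 constraints hold; not an equilibrium.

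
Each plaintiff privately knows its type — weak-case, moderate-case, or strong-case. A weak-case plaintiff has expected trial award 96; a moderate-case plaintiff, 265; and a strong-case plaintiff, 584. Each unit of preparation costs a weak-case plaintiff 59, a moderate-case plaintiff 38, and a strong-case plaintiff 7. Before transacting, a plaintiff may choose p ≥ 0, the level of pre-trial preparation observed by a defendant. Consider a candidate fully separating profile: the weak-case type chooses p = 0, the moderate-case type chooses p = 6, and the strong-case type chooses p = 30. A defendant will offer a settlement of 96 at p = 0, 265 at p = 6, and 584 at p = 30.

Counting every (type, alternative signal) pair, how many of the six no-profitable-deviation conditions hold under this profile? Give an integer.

Weak-case (own payoff 96): to p=6 gives 265 − 59×6 = -89 → no gain ✓; to p=30 gives 584 − 59×30 = -1186 → no gain ✓.
Moderate-case (own payoff 265 − 38×6 = 37): to p=0 gives 96 → profitable ✗; to p=30 gives 584 − 38×30 = -556 → no gain ✓.
Strong-case (own payoff 584 − 7×30 = 374): to p=0 gives 96 → no gain ✓; to p=6 gives 265 − 7×6 = 223 → no gain ✓.
5 of the 6 constraints hold; not an equilibrium.

5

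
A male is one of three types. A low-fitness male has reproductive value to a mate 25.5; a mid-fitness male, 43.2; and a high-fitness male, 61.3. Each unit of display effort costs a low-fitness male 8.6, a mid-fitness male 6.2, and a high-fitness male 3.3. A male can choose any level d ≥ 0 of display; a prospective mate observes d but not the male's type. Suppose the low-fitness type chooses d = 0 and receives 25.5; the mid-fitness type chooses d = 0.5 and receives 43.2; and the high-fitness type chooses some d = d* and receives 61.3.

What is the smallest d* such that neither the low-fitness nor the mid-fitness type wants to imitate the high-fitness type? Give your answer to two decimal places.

4.16

Mid-fitness type (on-path payoff 43.2 − 6.2×0.5 = 40.1) won't mimic when 40.1 ≥ 61.3 − 6.2·d*, i.e. d* ≥ 3.42.
Low-fitness type (on-path payoff 25.5) won't mimic when 25.5 ≥ 61.3 − 8.6·d*, i.e. d* ≥ 4.16.
Both must hold, so d* = max(4.16, 3.42) = 4.16. The low-fitness type's constraint binds.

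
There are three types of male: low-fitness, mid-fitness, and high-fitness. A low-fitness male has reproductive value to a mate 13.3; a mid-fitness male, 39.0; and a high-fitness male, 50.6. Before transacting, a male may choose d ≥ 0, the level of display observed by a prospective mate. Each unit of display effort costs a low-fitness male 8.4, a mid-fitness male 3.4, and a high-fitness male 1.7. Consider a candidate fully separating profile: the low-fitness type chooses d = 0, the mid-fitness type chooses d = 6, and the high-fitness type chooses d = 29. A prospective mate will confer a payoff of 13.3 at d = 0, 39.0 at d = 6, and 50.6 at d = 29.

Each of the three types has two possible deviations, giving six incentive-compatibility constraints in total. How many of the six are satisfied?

Low-fitness (own payoff 13.3): to d=6 gives 39.0 − 8.4×6 = -11.4 → no gain ✓; to d=29 gives 50.6 − 8.4×29 = -193 → no gain ✓.
Mid-fitness (own payoff 39.0 − 3.4×6 = 18.6): to d=0 gives 13.3 → no gain ✓; to d=29 gives 50.6 − 3.4×29 = -48 → no gain ✓.
High-fitness (own payoff 50.6 − 1.7×29 = 1.3): to d=0 gives 13.3 → profitable ✗; to d=6 gives 39.0 − 1.7×6 = 28.8 → profitable ✗.
4 of the 6 constraints hold; not an equilibrium.

4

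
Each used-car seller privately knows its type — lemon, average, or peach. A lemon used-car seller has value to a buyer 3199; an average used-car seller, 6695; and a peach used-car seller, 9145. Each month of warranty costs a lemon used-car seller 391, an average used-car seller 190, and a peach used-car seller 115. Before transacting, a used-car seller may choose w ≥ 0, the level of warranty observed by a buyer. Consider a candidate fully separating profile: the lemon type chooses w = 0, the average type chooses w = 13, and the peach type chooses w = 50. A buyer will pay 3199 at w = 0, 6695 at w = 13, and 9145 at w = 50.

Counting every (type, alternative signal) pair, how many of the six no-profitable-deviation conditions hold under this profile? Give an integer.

5

Peach (own payoff 9145 − 115×50 = 3395): to w=0 gives 3199 → no gain ✓; to w=13 gives 6695 − 115×13 = 5200 → profitable ✗.
Average (own payoff 6695 − 190×13 = 4225): to w=0 gives 3199 → no gain ✓; to w=50 gives 9145 − 190×50 = -355 → no gain ✓.
Lemon (own payoff 3199): to w=13 gives 6695 − 391×13 = 1612 → no gain ✓; to w=50 gives 9145 − 391×50 = -10405 → no gain ✓.
5 of the 6 constraints hold; not an equilibrium.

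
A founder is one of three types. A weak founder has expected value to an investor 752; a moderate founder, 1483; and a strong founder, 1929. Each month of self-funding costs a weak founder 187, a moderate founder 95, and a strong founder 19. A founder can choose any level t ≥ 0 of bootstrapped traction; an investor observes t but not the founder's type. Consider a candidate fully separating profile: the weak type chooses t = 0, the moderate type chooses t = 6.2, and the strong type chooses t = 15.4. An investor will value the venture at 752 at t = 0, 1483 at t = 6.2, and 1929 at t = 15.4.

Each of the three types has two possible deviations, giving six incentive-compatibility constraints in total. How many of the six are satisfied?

6

Moderate (own payoff 1483 − 95×6.2 = 894): to t=0 gives 752 → no gain ✓; to t=15.4 gives 1929 − 95×15.4 = 466 → no gain ✓.
Weak (own payoff 752): to t=6.2 gives 1483 − 187×6.2 = 323.6 → no gain ✓; to t=15.4 gives 1929 − 187×15.4 = -950.8 → no gain ✓.
Strong (own payoff 1929 − 19×15.4 = 1636.4): to t=0 gives 752 → no gain ✓; to t=6.2 gives 1483 − 19×6.2 = 1365.2 → no gain ✓.
6 of the 6 constraints hold; this profile is a separating equilibrium.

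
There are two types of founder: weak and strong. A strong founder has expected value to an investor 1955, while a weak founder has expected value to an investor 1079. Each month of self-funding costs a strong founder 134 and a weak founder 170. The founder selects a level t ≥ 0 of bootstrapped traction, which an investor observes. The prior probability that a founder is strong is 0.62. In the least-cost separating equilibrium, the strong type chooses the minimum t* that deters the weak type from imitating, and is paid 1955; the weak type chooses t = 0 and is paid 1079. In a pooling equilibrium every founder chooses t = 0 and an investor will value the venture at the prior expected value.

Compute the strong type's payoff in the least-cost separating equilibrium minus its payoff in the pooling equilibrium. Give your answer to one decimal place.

Least-cost separating signal: t* solves 1079 = 1955 − 170·t*, so t* = (1955 − 1079)/170 ≈ 5.1529.
Strong type's separating payoff: 1955 − 134 × t* = 1955 − 134 × (1955 − 1079)/170 = 1955 − 117384/170 ≈ 1264.506.
Pooling payoff: 0.62 × 1955 + 0.38 × 1079 = 1622.12.
Difference: 1264.506 − 1622.12 = -357.614, i.e. -357.6 to one decimal place.
The strong type would prefer the pooling outcome.

-357.6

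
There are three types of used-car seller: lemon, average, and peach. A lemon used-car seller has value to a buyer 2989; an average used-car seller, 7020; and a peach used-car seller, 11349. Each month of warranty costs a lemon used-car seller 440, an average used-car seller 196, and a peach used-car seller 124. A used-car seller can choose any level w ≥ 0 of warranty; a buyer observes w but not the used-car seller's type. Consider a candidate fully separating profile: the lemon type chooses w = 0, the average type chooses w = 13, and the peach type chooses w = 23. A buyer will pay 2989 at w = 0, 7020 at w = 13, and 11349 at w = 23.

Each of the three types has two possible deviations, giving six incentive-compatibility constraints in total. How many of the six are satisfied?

5

Lemon (own payoff 2989): to w=13 gives 7020 − 440×13 = 1300 → no gain ✓; to w=23 gives 11349 − 440×23 = 1229 → no gain ✓.
Peach (own payoff 11349 − 124×23 = 8497): to w=0 gives 2989 → no gain ✓; to w=13 gives 7020 − 124×13 = 5408 → no gain ✓.
Average (own payoff 7020 − 196×13 = 4472): to w=0 gives 2989 → no gain ✓; to w=23 gives 11349 − 196×23 = 6841 → profitable ✗.
5 of the 6 constraints hold; not an equilibrium.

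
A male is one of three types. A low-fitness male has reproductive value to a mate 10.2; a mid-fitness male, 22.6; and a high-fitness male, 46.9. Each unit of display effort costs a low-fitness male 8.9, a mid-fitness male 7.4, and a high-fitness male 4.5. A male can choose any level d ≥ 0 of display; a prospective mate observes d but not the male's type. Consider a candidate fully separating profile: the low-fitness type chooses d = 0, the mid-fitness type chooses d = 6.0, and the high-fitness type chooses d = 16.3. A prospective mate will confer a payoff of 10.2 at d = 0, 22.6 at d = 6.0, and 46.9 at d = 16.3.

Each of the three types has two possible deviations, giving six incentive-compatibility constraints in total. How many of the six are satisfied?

Low-fitness (own payoff 10.2): to d=6.0 gives 22.6 − 8.9×6.0 = -30.8 → no gain ✓; to d=16.3 gives 46.9 − 8.9×16.3 = -98.17 → no gain ✓.
Mid-fitness (own payoff 22.6 − 7.4×6.0 = -21.8): to d=0 gives 10.2 → profitable ✗; to d=16.3 gives 46.9 − 7.4×16.3 = -73.72 → no gain ✓.
High-fitness (own payoff 46.9 − 4.5×16.3 = -26.45): to d=0 gives 10.2 → profitable ✗; to d=6.0 gives 22.6 − 4.5×6.0 = -4.4 → profitable ✗.
3 of the 6 constraints hold; not an equilibrium.

3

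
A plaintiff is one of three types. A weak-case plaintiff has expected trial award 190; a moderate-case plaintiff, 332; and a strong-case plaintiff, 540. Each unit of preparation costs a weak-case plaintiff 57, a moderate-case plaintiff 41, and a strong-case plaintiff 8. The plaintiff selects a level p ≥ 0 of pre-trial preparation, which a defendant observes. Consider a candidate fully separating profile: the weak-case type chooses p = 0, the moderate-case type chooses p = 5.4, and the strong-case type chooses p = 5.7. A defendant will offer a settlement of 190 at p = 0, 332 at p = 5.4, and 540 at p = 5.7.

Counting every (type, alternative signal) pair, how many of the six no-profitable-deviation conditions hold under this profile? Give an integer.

Strong-case (own payoff 540 − 8×5.7 = 494.4): to p=0 gives 190 → no gain ✓; to p=5.4 gives 332 − 8×5.4 = 288.8 → no gain ✓.
Moderate-case (own payoff 332 − 41×5.4 = 110.6): to p=0 gives 190 → profitable ✗; to p=5.7 gives 540 − 41×5.7 = 306.3 → profitable ✗.
Weak-case (own payoff 190): to p=5.4 gives 332 − 57×5.4 = 24.2 → no gain ✓; to p=5.7 gives 540 − 57×5.7 = 215.1 → profitable ✗.
3 of the 6 constraints hold; not an equilibrium.

3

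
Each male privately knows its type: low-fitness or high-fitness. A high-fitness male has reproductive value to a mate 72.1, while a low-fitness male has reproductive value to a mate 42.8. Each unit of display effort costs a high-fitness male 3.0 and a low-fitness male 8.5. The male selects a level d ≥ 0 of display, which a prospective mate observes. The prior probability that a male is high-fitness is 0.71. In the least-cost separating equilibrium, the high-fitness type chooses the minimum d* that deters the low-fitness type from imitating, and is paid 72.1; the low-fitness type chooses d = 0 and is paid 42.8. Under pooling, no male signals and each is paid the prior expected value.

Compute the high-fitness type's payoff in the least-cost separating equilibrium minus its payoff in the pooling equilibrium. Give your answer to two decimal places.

-1.84

Least-cost separating signal: d* solves 42.8 = 72.1 − 8.5·d*, so d* = (72.1 − 42.8)/8.5 ≈ 3.4471.
High-fitness type's separating payoff: 72.1 − 3.0 × d* = 72.1 − 3.0 × (72.1 − 42.8)/8.5 = 72.1 − 87.9/8.5 ≈ 61.7588.
Pooling payoff: 0.71 × 72.1 + 0.29 × 42.8 = 63.603.
Difference: 61.7588 − 63.603 = -1.8442, i.e. -1.84 to two decimal places.
The high-fitness type would prefer the pooling outcome.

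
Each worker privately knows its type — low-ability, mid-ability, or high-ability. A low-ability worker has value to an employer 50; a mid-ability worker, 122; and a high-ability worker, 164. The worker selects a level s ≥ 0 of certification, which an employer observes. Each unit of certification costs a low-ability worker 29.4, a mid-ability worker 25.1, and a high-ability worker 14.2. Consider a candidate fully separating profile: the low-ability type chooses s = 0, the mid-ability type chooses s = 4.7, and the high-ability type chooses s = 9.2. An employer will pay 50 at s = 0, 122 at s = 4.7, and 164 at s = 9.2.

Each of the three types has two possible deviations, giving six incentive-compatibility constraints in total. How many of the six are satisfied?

3

High-ability (own payoff 164 − 14.2×9.2 = 33.36): to s=0 gives 50 → profitable ✗; to s=4.7 gives 122 − 14.2×4.7 = 55.26 → profitable ✗.
Mid-ability (own payoff 122 − 25.1×4.7 = 4.03): to s=0 gives 50 → profitable ✗; to s=9.2 gives 164 − 25.1×9.2 = -66.92 → no gain ✓.
Low-ability (own payoff 50): to s=4.7 gives 122 − 29.4×4.7 = -16.18 → no gain ✓; to s=9.2 gives 164 − 29.4×9.2 = -106.48 → no gain ✓.
3 of the 6 constraints hold; not an equilibrium.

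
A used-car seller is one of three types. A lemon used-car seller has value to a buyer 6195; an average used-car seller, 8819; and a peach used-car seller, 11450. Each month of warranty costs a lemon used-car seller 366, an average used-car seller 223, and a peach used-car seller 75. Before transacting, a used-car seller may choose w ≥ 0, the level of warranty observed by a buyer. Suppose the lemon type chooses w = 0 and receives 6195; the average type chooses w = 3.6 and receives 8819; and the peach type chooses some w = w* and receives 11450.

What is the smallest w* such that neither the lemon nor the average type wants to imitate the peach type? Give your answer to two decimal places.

15.40

Lemon type (on-path payoff 6195) won't mimic when 6195 ≥ 11450 − 366·w*, i.e. w* ≥ 14.36.
Average type (on-path payoff 8819 − 223×3.6 = 8016.2) won't mimic when 8016.2 ≥ 11450 − 223·w*, i.e. w* ≥ 15.40.
Both must hold, so w* = max(14.36, 15.40) = 15.40. The average type's constraint binds.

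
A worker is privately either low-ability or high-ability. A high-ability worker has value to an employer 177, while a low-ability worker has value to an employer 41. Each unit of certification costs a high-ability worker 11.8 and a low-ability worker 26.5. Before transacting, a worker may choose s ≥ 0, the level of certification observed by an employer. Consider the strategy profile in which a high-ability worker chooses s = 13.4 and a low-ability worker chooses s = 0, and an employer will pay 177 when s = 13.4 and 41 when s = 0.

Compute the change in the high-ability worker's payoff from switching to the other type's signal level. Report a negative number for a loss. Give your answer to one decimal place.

Playing s = 13.4 the high-ability worker receives 177 − 11.8 × 13.4 = 18.88.
Deviating to s = 0 yields 41 instead.
Gain from deviating: 41 − 18.88 = 22.12, i.e. 22.1 to one decimal place.
The gain is positive, so the high-ability type's incentive-compatibility constraint is violated — this profile is not a separating equilibrium.

22.1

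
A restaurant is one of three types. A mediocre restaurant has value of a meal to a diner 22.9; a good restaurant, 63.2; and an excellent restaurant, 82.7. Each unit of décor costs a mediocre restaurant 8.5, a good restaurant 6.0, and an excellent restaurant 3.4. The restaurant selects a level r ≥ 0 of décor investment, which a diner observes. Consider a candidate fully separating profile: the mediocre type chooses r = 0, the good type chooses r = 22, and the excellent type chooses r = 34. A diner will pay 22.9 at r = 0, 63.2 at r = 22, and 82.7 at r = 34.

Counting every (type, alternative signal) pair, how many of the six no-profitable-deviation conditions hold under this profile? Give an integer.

Good (own payoff 63.2 − 6.0×22 = -68.8): to r=0 gives 22.9 → profitable ✗; to r=34 gives 82.7 − 6.0×34 = -121.3 → no gain ✓.
Mediocre (own payoff 22.9): to r=22 gives 63.2 − 8.5×22 = -123.8 → no gain ✓; to r=34 gives 82.7 − 8.5×34 = -206.3 → no gain ✓.
Excellent (own payoff 82.7 − 3.4×34 = -32.9): to r=0 gives 22.9 → profitable ✗; to r=22 gives 63.2 − 3.4×22 = -11.6 → profitable ✗.
3 of the 6 constraints hold; not an equilibrium.

3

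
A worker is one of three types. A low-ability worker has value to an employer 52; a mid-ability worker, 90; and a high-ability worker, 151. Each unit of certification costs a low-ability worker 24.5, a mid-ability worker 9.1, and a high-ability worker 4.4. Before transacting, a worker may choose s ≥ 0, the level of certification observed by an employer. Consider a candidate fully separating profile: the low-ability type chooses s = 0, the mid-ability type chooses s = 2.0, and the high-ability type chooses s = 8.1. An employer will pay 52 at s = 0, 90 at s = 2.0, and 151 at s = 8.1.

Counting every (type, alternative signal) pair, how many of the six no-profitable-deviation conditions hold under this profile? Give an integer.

Low-ability (own payoff 52): to s=2.0 gives 90 − 24.5×2.0 = 41 → no gain ✓; to s=8.1 gives 151 − 24.5×8.1 = -47.45 → no gain ✓.
High-ability (own payoff 151 − 4.4×8.1 = 115.36): to s=0 gives 52 → no gain ✓; to s=2.0 gives 90 − 4.4×2.0 = 81.2 → no gain ✓.
Mid-ability (own payoff 90 − 9.1×2.0 = 71.8): to s=0 gives 52 → no gain ✓; to s=8.1 gives 151 − 9.1×8.1 = 77.29 → profitable ✗.
5 of the 6 constraints hold; not an equilibrium.

5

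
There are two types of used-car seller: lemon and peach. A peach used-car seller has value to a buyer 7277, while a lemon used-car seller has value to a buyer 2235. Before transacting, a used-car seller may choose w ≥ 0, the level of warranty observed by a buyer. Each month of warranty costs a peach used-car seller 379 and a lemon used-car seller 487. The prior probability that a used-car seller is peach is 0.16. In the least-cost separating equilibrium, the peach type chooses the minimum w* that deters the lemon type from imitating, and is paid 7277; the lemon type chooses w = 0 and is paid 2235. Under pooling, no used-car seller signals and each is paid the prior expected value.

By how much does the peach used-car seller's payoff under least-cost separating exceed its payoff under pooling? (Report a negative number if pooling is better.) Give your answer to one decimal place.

311.4

Least-cost separating signal: w* solves 2235 = 7277 − 487·w*, so w* = (7277 − 2235)/487 ≈ 10.3532.
Peach type's separating payoff: 7277 − 379 × w* = 7277 − 379 × (7277 − 2235)/487 = 7277 − 1910918/487 ≈ 3353.144.
Pooling payoff: 0.16 × 7277 + 0.84 × 2235 = 3041.72.
Difference: 3353.144 − 3041.72 = 311.424, i.e. 311.4 to one decimal place.
The peach type prefers to separate.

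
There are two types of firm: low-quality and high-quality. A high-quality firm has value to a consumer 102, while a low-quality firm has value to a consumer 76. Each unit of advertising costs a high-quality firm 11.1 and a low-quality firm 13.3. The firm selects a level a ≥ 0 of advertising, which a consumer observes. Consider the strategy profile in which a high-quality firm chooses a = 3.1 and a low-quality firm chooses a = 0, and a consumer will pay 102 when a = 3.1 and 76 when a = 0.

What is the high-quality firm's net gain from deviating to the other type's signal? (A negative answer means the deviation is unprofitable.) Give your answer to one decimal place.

8.4

Playing a = 3.1 the high-quality firm receives 102 − 11.1 × 3.1 = 67.59.
Deviating to a = 0 yields 76 instead.
Gain from deviating: 76 − 67.59 = 8.41, i.e. 8.4 to one decimal place.
The gain is positive, so the high-quality type's incentive-compatibility constraint is violated — this profile is not a separating equilibrium.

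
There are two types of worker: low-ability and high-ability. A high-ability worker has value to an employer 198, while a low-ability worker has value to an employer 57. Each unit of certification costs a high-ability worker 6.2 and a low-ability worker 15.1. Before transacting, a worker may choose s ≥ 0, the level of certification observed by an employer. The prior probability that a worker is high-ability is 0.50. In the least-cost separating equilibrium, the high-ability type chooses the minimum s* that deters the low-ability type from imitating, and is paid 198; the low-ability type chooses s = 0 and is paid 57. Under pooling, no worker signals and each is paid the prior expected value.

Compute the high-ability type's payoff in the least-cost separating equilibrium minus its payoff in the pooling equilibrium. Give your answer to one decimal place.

Least-cost separating signal: s* solves 57 = 198 − 15.1·s*, so s* = (198 − 57)/15.1 ≈ 9.3377.
High-ability type's separating payoff: 198 − 6.2 × s* = 198 − 6.2 × (198 − 57)/15.1 = 198 − 874.2/15.1 ≈ 140.106.
Pooling payoff: 0.50 × 198 + 0.50 × 57 = 127.5.
Difference: 140.106 − 127.5 = 12.606, i.e. 12.6 to one decimal place.
The high-ability type prefers to separate.

12.6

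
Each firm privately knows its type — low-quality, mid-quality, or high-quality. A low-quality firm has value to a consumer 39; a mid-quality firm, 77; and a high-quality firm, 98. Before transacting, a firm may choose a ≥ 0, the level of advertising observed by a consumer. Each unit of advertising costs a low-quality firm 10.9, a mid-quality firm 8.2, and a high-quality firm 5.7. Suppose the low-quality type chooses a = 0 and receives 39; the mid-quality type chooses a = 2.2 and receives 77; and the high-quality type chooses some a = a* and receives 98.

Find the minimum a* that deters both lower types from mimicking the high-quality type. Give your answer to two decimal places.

Low-quality type (on-path payoff 39) won't mimic when 39 ≥ 98 − 10.9·a*, i.e. a* ≥ 5.41.
Mid-quality type (on-path payoff 77 − 8.2×2.2 = 58.96) won't mimic when 58.96 ≥ 98 − 8.2·a*, i.e. a* ≥ 4.76.
Both must hold, so a* = max(5.41, 4.76) = 5.41. The low-quality type's constraint binds.

5.41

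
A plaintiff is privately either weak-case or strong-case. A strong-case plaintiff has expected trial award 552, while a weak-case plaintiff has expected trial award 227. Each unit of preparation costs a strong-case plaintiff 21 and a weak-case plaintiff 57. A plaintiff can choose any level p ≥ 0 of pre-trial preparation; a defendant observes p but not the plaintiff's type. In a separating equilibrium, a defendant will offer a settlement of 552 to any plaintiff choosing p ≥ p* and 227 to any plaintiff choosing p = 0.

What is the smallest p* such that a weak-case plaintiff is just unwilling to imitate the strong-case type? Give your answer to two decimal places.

5.70

A weak-case plaintiff choosing p = 0 receives 227.
Imitating at p* instead would pay 552 at cost 57·p*, netting 552 − 57·p*.
Indifference: 227 = 552 − 57·p*, so p* = (552 − 227) / 57 ≈ 5.70.
At p* the weak-case type's incentive constraint just binds; the strong-case type strictly prefers p* since its per-unit cost is lower.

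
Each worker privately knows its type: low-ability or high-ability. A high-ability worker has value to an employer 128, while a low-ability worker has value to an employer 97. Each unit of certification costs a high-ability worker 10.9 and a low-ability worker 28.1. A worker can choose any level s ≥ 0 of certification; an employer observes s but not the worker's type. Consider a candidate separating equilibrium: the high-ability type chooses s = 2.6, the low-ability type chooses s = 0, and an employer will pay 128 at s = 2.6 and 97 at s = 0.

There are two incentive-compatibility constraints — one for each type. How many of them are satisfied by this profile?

2

High-ability type: signal → 128 − 10.9 × 2.6 = 99.66; deviate to 0 → 97. IC holds (99.66 ≥ 97).
Low-ability type: stay at 0 → 97; mimic → 128 − 28.1 × 2.6 = 54.94. IC holds (97 ≥ 54.94).
2 of 2 constraints hold, so this is a separating equilibrium.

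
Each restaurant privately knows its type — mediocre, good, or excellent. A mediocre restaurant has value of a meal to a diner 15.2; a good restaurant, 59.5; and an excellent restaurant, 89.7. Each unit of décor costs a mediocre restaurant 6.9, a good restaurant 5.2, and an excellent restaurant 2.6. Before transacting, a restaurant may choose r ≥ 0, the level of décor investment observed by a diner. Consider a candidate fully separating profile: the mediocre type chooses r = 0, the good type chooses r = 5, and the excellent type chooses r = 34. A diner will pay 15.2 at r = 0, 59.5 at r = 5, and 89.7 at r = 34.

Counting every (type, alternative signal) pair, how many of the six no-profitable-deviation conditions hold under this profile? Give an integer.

3

Mediocre (own payoff 15.2): to r=5 gives 59.5 − 6.9×5 = 25 → profitable ✗; to r=34 gives 89.7 − 6.9×34 = -144.9 → no gain ✓.
Excellent (own payoff 89.7 − 2.6×34 = 1.3): to r=0 gives 15.2 → profitable ✗; to r=5 gives 59.5 − 2.6×5 = 46.5 → profitable ✗.
Good (own payoff 59.5 − 5.2×5 = 33.5): to r=0 gives 15.2 → no gain ✓; to r=34 gives 89.7 − 5.2×34 = -87.1 → no gain ✓.
3 of the 6 constraints hold; not an equilibrium.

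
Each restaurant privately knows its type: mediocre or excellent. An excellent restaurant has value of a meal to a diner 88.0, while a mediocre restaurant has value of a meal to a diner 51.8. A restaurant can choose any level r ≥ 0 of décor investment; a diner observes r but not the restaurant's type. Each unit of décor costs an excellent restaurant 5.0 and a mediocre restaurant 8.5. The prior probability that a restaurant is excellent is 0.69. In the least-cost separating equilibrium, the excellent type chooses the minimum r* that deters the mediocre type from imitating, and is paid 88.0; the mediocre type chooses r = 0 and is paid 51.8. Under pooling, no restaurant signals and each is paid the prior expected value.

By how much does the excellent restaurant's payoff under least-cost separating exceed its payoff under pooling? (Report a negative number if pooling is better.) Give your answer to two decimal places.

Least-cost separating signal: r* solves 51.8 = 88.0 − 8.5·r*, so r* = (88.0 − 51.8)/8.5 ≈ 4.2588.
Excellent type's separating payoff: 88.0 − 5.0 × r* = 88.0 − 5.0 × (88.0 − 51.8)/8.5 = 88.0 − 181/8.5 ≈ 66.7059.
Pooling payoff: 0.69 × 88.0 + 0.31 × 51.8 = 76.778.
Difference: 66.7059 − 76.778 = -10.0721, i.e. -10.07 to two decimal places.
The excellent type would prefer the pooling outcome.

-10.07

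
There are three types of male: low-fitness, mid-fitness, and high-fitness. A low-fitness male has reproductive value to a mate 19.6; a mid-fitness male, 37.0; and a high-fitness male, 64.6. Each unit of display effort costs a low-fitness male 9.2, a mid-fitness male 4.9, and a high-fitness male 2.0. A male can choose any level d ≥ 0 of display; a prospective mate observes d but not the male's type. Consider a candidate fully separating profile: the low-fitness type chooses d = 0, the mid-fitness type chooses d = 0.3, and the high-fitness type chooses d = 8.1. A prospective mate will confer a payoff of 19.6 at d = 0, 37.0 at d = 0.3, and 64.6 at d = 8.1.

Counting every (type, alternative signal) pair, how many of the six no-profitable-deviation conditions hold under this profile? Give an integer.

Mid-fitness (own payoff 37.0 − 4.9×0.3 = 35.53): to d=0 gives 19.6 → no gain ✓; to d=8.1 gives 64.6 − 4.9×8.1 = 24.91 → no gain ✓.
High-fitness (own payoff 64.6 − 2.0×8.1 = 48.4): to d=0 gives 19.6 → no gain ✓; to d=0.3 gives 37.0 − 2.0×0.3 = 36.4 → no gain ✓.
Low-fitness (own payoff 19.6): to d=0.3 gives 37.0 − 9.2×0.3 = 34.24 → profitable ✗; to d=8.1 gives 64.6 − 9.2×8.1 = -9.92 → no gain ✓.
5 of the 6 constraints hold; not an equilibrium.

5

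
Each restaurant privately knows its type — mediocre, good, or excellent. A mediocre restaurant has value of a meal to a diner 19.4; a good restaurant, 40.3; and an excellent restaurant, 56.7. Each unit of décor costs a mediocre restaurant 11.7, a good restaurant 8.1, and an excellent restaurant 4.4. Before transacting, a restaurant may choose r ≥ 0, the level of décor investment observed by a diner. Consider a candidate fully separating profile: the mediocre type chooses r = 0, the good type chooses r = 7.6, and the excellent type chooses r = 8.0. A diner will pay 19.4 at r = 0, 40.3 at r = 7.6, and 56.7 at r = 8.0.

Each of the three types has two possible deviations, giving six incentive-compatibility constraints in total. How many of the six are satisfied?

Excellent (own payoff 56.7 − 4.4×8.0 = 21.5): to r=0 gives 19.4 → no gain ✓; to r=7.6 gives 40.3 − 4.4×7.6 = 6.86 → no gain ✓.
Mediocre (own payoff 19.4): to r=7.6 gives 40.3 − 11.7×7.6 = -48.62 → no gain ✓; to r=8.0 gives 56.7 − 11.7×8.0 = -36.9 → no gain ✓.
Good (own payoff 40.3 − 8.1×7.6 = -21.26): to r=0 gives 19.4 → profitable ✗; to r=8.0 gives 56.7 − 8.1×8.0 = -8.1 → profitable ✗.
4 of the 6 constraints hold; not an equilibrium.

4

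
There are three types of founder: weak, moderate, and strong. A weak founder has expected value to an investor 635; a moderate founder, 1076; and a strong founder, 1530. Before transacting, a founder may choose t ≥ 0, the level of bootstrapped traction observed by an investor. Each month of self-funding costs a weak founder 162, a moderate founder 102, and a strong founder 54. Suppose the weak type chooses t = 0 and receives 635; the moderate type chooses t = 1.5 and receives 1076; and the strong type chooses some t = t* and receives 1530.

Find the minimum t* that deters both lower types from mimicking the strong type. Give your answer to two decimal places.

Weak type (on-path payoff 635) won't mimic when 635 ≥ 1530 − 162·t*, i.e. t* ≥ 5.52.
Moderate type (on-path payoff 1076 − 102×1.5 = 923) won't mimic when 923 ≥ 1530 − 102·t*, i.e. t* ≥ 5.95.
Both must hold, so t* = max(5.52, 5.95) = 5.95. The moderate type's constraint binds.

5.95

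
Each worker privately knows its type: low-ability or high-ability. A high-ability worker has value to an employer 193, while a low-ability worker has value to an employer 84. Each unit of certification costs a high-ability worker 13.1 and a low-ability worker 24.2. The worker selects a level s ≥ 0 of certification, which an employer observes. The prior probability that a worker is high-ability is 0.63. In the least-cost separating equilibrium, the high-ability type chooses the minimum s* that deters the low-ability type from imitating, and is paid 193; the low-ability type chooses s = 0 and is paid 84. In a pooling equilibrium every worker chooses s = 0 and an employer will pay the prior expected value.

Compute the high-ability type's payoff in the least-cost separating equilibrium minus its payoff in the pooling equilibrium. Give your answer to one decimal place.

Least-cost separating signal: s* solves 84 = 193 − 24.2·s*, so s* = (193 − 84)/24.2 ≈ 4.5041.
High-ability type's separating payoff: 193 − 13.1 × s* = 193 − 13.1 × (193 − 84)/24.2 = 193 − 1427.9/24.2 ≈ 133.996.
Pooling payoff: 0.63 × 193 + 0.37 × 84 = 152.67.
Difference: 133.996 − 152.67 = -18.674, i.e. -18.7 to one decimal place.
The high-ability type would prefer the pooling outcome.

-18.7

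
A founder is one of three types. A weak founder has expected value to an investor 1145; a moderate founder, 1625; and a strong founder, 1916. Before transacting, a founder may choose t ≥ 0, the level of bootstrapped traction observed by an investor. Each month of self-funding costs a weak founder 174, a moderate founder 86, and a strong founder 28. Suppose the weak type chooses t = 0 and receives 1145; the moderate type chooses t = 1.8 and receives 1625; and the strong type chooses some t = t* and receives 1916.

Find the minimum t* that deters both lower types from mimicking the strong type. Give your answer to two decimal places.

5.18

Moderate type (on-path payoff 1625 − 86×1.8 = 1470.2) won't mimic when 1470.2 ≥ 1916 − 86·t*, i.e. t* ≥ 5.18.
Weak type (on-path payoff 1145) won't mimic when 1145 ≥ 1916 − 174·t*, i.e. t* ≥ 4.43.
Both must hold, so t* = max(4.43, 5.18) = 5.18. The moderate type's constraint binds.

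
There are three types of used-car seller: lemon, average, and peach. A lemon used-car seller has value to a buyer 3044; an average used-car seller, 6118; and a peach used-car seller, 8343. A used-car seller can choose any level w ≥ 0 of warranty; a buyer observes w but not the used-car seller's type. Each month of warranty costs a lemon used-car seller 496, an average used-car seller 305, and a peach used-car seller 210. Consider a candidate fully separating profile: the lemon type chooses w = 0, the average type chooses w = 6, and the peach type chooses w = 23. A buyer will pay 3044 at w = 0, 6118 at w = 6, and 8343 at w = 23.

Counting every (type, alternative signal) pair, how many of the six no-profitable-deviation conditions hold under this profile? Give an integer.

4

Lemon (own payoff 3044): to w=6 gives 6118 − 496×6 = 3142 → profitable ✗; to w=23 gives 8343 − 496×23 = -3065 → no gain ✓.
Peach (own payoff 8343 − 210×23 = 3513): to w=0 gives 3044 → no gain ✓; to w=6 gives 6118 − 210×6 = 4858 → profitable ✗.
Average (own payoff 6118 − 305×6 = 4288): to w=0 gives 3044 → no gain ✓; to w=23 gives 8343 − 305×23 = 1328 → no gain ✓.
4 of the 6 constraints hold; not an equilibrium.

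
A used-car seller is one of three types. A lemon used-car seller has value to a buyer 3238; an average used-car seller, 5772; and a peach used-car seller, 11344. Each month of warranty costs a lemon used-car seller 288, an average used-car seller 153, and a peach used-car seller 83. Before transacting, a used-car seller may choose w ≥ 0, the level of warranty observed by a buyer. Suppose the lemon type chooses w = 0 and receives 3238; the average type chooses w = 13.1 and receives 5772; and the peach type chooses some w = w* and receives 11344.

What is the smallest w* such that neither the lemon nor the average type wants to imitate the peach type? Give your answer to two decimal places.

49.52

Lemon type (on-path payoff 3238) won't mimic when 3238 ≥ 11344 − 288·w*, i.e. w* ≥ 28.15.
Average type (on-path payoff 5772 − 153×13.1 = 3767.7) won't mimic when 3767.7 ≥ 11344 − 153·w*, i.e. w* ≥ 49.52.
Both must hold, so w* = max(28.15, 49.52) = 49.52. The average type's constraint binds.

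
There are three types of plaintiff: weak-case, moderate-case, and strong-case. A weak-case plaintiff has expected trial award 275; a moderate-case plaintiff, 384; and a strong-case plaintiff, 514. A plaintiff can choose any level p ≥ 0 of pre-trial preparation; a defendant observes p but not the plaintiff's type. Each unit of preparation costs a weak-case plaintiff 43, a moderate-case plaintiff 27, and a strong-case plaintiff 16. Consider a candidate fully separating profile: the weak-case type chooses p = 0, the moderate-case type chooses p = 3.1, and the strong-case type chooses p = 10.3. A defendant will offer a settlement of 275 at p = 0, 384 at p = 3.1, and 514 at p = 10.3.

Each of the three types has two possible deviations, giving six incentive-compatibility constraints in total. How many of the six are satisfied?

Moderate-case (own payoff 384 − 27×3.1 = 300.3): to p=0 gives 275 → no gain ✓; to p=10.3 gives 514 − 27×10.3 = 235.9 → no gain ✓.
Weak-case (own payoff 275): to p=3.1 gives 384 − 43×3.1 = 250.7 → no gain ✓; to p=10.3 gives 514 − 43×10.3 = 71.1 → no gain ✓.
Strong-case (own payoff 514 − 16×10.3 = 349.2): to p=0 gives 275 → no gain ✓; to p=3.1 gives 384 − 16×3.1 = 334.4 → no gain ✓.
6 of the 6 constraints hold; this profile is a separating equilibrium.

6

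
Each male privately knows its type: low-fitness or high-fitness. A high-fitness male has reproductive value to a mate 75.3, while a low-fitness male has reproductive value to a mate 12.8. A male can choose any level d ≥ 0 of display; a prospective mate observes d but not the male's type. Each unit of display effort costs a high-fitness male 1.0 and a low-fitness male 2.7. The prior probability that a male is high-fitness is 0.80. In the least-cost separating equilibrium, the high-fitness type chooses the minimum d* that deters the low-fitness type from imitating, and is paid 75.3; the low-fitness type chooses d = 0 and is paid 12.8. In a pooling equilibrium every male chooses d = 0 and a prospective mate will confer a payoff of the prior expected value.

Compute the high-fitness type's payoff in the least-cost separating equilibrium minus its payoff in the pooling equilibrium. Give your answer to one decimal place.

Least-cost separating signal: d* solves 12.8 = 75.3 − 2.7·d*, so d* = (75.3 − 12.8)/2.7 ≈ 23.1481.
High-fitness type's separating payoff: 75.3 − 1.0 × d* = 75.3 − 1.0 × (75.3 − 12.8)/2.7 = 75.3 − 62.5/2.7 ≈ 52.152.
Pooling payoff: 0.80 × 75.3 + 0.20 × 12.8 = 62.8.
Difference: 52.152 − 62.8 = -10.648, i.e. -10.6 to one decimal place.
The high-fitness type would prefer the pooling outcome.

-10.6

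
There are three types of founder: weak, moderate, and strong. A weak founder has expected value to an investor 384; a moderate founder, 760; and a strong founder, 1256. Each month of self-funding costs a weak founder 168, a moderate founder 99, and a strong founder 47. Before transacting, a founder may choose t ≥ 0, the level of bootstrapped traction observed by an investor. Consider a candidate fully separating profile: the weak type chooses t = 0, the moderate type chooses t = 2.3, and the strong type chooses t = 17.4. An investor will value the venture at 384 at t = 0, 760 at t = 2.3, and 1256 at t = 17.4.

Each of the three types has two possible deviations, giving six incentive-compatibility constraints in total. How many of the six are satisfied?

Weak (own payoff 384): to t=2.3 gives 760 − 168×2.3 = 373.6 → no gain ✓; to t=17.4 gives 1256 − 168×17.4 = -1667.2 → no gain ✓.
Moderate (own payoff 760 − 99×2.3 = 532.3): to t=0 gives 384 → no gain ✓; to t=17.4 gives 1256 − 99×17.4 = -466.6 → no gain ✓.
Strong (own payoff 1256 − 47×17.4 = 438.2): to t=0 gives 384 → no gain ✓; to t=2.3 gives 760 − 47×2.3 = 651.9 → profitable ✗.
5 of the 6 constraints hold; not an equilibrium.

5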